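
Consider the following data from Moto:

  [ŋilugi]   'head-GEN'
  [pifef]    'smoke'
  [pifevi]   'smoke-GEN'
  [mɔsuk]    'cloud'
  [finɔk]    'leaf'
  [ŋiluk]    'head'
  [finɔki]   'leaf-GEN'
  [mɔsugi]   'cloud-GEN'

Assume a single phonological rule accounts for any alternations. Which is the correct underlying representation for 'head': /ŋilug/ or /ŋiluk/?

/ŋilug/

'head' shows [k] ~ [g] at the end of the stem ([ŋiluk] vs [ŋilugi]).
The stem 'leaf' ([finɔk], [finɔki]) shows [k] unchanged in both environments, so [k] cannot be basic with [g] derived before the GEN suffix.
Therefore /g/ is basic and [k] is derived by word-final obstruent devoicing (voiced obstruents become voiceless word-finally).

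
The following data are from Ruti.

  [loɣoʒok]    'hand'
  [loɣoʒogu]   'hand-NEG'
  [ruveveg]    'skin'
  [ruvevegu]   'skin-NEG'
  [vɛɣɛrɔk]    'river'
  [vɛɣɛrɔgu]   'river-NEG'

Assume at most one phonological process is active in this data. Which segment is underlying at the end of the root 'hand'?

The stem for 'hand' ends in [k] in [loɣoʒok] but [g] in [loɣoʒogu].
Compare 'skin', with invariant [g] in [ruveveg] and [ruvevegu]: an analysis with underlying /g/ and a rule producing [k] in isolation would wrongly predict alternation here too.
Therefore /k/ is basic and [g] is derived by intervocalic voicing (voiceless stops become voiced between vowels).

/k/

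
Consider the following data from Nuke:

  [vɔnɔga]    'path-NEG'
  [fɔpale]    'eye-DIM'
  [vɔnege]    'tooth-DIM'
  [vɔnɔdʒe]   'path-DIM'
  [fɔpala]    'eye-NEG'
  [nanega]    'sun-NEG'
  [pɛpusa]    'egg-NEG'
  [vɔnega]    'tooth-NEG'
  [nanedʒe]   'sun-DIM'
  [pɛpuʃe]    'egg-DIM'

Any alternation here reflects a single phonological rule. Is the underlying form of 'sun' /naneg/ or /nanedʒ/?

In [nanedʒe] and [nanega] the final segment of 'sun' alternates: [dʒ] ~ [g].
The stem 'tooth' ([vɔnege], [vɔnega]) shows [g] unchanged in both environments, so [g] cannot be basic with [dʒ] derived before the DIM suffix.
Therefore /dʒ/ is basic and [g] is derived by depalatalization (palato-alveolar /dʒ/ and /ʃ/ become [g] and [s] when no front vowel follows).

/nanedʒ/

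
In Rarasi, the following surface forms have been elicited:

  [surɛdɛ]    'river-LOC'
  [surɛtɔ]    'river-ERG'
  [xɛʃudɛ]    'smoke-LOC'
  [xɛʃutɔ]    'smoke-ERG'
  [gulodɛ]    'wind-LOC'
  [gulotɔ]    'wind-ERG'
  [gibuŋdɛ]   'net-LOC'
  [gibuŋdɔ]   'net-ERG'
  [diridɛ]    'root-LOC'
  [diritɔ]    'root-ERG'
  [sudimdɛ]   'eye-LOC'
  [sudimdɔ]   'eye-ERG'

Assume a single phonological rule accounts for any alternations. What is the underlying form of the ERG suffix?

The ERG suffix surfaces as [-dɔ] and [-tɔ], depending on the final segment of the stem.
By contrast the LOC suffix keeps its initial [d] throughout — that segment must be underlying.
So the underlying form is /-tɔ/, and voiceless stops become voiced after a nasal.

/-tɔ/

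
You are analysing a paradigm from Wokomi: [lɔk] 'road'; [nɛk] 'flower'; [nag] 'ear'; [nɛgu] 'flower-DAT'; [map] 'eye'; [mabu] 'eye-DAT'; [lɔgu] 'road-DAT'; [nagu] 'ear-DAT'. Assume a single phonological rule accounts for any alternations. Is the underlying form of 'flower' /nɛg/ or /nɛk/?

/nɛk/

The stem for 'flower' ends in [g] in [nɛgu] but [k] in [nɛk].
If /g/ were underlying and a rule turned it into [k] in isolation, 'ear' would also alternate; but it has [g] in both [nagu] and [nag].
The underlying segment must be /k/; voiceless stops become voiced between vowels, yielding [g] there.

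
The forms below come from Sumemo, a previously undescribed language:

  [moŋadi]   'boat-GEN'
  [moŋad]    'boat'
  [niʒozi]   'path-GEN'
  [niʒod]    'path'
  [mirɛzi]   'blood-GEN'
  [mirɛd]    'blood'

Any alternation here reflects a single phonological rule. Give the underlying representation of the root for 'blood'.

In [mirɛzi] and [mirɛd] the final segment of 'blood' alternates: [z] ~ [d].
If /d/ were underlying and a rule turned it into [z] before the GEN suffix, 'boat' would also alternate; but it has [d] in both [moŋadi] and [moŋad].
Therefore /z/ is basic and [d] is derived by word-final hardening (voiced fricatives become stops word-finally).

/mirɛz/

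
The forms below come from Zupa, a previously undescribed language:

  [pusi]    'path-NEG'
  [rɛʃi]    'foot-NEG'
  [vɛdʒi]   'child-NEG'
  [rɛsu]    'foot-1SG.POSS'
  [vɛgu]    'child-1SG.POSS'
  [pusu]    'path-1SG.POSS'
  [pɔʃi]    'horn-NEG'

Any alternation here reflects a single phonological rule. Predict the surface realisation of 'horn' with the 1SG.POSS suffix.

[pɔsu]

In [rɛsu] and [rɛʃi] the final segment of 'foot' alternates: [s] ~ [ʃ].
The stem 'path' ([pusu], [pusi]) shows [s] unchanged in both environments, so [s] cannot be basic with [ʃ] derived before the NEG suffix.
The alternation reflects depalatalization: palato-alveolar /dʒ/ and /ʃ/ become [g] and [s] when no front vowel follows. /ʃ/ is underlying.
From [pɔʃi] the stem 'horn' is /pɔʃ/; when no front vowel follows this yields [pɔsu].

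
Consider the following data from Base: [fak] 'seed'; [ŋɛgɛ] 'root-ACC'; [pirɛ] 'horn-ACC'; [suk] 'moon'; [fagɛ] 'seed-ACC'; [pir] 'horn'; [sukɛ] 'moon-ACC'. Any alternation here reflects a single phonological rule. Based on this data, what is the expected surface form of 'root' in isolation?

[ŋɛk]

In [fagɛ] and [fak] the final segment of 'seed' alternates: [g] ~ [k].
But 'moon' keeps [k] in both environments ([sukɛ], [suk]), so there is no rule changing /k/ to [g] before the ACC suffix.
The underlying segment must be /g/; voiced obstruents become voiceless word-finally, yielding [k] there.
From [ŋɛgɛ] the stem 'root' is /ŋɛg/; word-finally this yields [ŋɛk].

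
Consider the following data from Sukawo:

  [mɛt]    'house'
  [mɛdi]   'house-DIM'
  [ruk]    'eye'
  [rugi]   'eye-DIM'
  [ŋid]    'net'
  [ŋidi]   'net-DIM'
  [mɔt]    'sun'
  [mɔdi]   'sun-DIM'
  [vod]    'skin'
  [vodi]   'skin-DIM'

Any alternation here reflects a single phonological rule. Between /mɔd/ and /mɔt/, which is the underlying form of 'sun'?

/mɔt/

'sun' shows [t] ~ [d] at the end of the stem ([mɔt] vs [mɔdi]).
If /d/ were underlying and a rule turned it into [t] in isolation, 'net' would also alternate; but it has [d] in both [ŋid] and [ŋidi].
Therefore /t/ is basic and [d] is derived by intervocalic voicing (voiceless stops become voiced between vowels).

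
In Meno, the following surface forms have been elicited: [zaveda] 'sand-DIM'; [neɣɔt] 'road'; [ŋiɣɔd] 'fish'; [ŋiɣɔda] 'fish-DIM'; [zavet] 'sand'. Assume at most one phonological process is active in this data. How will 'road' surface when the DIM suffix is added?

The stem for 'sand' ends in [t] in [zavet] but [d] in [zaveda].
If /d/ were underlying and a rule turned it into [t] in isolation, 'fish' would also alternate; but it has [d] in both [ŋiɣɔd] and [ŋiɣɔda].
So /t/ is underlying, and a rule of intervocalic voicing — voiceless stops become voiced between vowels — gives [d].
From [neɣɔt] the stem 'road' is /neɣɔt/; between vowels this yields [neɣɔda].

[neɣɔda]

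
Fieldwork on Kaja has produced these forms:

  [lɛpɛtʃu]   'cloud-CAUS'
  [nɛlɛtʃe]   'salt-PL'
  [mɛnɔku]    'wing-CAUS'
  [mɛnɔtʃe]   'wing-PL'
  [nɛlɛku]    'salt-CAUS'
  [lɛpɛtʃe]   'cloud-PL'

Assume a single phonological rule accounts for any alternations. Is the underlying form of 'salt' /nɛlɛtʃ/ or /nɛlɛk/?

/nɛlɛk/

'salt' shows [tʃ] ~ [k] at the end of the stem ([nɛlɛtʃe] vs [nɛlɛku]).
Compare 'cloud', with invariant [tʃ] in [lɛpɛtʃe] and [lɛpɛtʃu]: an analysis with underlying /tʃ/ and a rule producing [k] before the CAUS suffix would wrongly predict alternation here too.
The alternation reflects palatalization before a front vowel: /k/ becomes palato-alveolar [tʃ] before a front vowel. /k/ is underlying.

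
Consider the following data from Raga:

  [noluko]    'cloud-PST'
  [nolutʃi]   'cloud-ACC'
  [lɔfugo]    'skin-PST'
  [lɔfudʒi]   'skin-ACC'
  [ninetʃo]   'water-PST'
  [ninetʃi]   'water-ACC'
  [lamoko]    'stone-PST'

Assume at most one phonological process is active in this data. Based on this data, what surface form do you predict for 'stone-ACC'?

The stem for 'cloud' ends in [k] in [noluko] but [tʃ] in [nolutʃi].
If /tʃ/ were underlying and a rule turned it into [k] before the PST suffix, 'water' would also alternate; but it has [tʃ] in both [ninetʃo] and [ninetʃi].
Therefore /k/ is basic and [tʃ] is derived by palatalization before a front vowel (/k/ and /g/ become palato-alveolar [tʃ] and [dʒ] before a front vowel).
From [lamoko] the stem 'stone' is /lamok/; before a front vowel this yields [lamotʃi].

[lamotʃi]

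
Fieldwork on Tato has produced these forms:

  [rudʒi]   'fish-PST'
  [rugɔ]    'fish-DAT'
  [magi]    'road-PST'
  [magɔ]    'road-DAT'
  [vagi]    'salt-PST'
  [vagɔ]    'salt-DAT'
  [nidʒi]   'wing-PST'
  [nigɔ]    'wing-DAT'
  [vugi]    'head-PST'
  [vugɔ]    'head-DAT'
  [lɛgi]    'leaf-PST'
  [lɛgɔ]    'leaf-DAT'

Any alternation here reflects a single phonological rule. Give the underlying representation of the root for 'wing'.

The stem for 'wing' ends in [dʒ] in [nidʒi] but [g] in [nigɔ].
But 'head' keeps [g] in both environments ([vugi], [vugɔ]), so there is no rule changing /g/ to [dʒ] before the PST suffix.
The alternation reflects depalatalization: palato-alveolar /dʒ/ becomes [g] when no front vowel follows. /dʒ/ is underlying.

/nidʒ/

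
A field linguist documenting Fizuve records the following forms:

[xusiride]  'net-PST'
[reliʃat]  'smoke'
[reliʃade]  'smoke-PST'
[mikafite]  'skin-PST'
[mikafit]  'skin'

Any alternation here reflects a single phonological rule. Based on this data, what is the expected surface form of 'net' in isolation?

The root 'smoke' surfaces as [reliʃade] and [reliʃat], with a stem-final [d] ~ [t] alternation.
But 'skin' keeps [t] in both environments ([mikafite], [mikafit]), so there is no rule changing /t/ to [d] before the PST suffix.
The alternation reflects word-final obstruent devoicing: voiced obstruents become voiceless word-finally. /d/ is underlying.
The one attested form of 'net', [xusiride], shows underlying /xusirid/. Applying the same rule word-finally gives [xusirit].

[xusirit]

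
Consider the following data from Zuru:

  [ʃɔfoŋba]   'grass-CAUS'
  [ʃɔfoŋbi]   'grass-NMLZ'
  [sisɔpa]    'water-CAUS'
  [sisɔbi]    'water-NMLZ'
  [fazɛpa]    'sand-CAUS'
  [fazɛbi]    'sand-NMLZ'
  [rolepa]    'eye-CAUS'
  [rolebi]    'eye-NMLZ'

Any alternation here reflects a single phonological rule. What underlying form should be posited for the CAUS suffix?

/-pa/

The CAUS morpheme has two allomorphs, [-ba] and [-pa].
The NMLZ suffix, which begins with [b], is invariant after every stem; so [b] is not altered by any rule here.
So the underlying form is /-pa/, and voiceless stops become voiced after a nasal.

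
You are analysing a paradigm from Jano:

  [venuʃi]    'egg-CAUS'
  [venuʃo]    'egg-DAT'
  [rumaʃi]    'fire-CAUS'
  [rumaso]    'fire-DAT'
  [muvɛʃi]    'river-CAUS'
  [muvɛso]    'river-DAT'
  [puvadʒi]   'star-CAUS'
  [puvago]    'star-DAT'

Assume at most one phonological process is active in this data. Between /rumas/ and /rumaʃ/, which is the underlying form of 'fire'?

In [rumaʃi] and [rumaso] the final segment of 'fire' alternates: [ʃ] ~ [s].
But 'egg' keeps [ʃ] in both environments ([venuʃi], [venuʃo]), so there is no rule changing /ʃ/ to [s] before the DAT suffix.
Therefore /s/ is basic and [ʃ] is derived by palatalization before a front vowel (/g/ and /s/ become palato-alveolar [dʒ] and [ʃ] before a front vowel).

/rumas/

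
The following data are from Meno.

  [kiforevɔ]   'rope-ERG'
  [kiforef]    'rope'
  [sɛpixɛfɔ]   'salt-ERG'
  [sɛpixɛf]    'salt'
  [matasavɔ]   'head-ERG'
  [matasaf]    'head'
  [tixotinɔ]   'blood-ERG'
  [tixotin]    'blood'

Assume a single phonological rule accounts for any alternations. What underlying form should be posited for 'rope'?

/kiforev/

In [kiforevɔ] and [kiforef] the final segment of 'rope' alternates: [v] ~ [f].
The stem 'salt' ([sɛpixɛfɔ], [sɛpixɛf]) shows [f] unchanged in both environments, so [f] cannot be basic with [v] derived before the ERG suffix.
The alternation reflects word-final obstruent devoicing: voiced obstruents become voiceless word-finally. /v/ is underlying.
So 'rope' = /kiforev/.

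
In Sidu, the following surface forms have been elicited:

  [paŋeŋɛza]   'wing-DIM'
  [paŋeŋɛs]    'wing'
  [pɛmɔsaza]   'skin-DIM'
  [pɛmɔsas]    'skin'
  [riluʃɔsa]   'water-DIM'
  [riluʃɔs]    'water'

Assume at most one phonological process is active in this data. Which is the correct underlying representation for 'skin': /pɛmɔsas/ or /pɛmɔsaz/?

'skin' shows [z] ~ [s] at the end of the stem ([pɛmɔsaza] vs [pɛmɔsas]).
But 'water' keeps [s] in both environments ([riluʃɔsa], [riluʃɔs]), so there is no rule changing /s/ to [z] before the DIM suffix.
The underlying segment must be /z/; voiced obstruents become voiceless word-finally, yielding [s] there.

/pɛmɔsaz/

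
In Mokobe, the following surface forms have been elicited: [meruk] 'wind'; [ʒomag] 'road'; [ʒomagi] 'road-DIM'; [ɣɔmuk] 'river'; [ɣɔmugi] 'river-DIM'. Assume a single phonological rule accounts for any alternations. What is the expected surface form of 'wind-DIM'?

The root 'river' surfaces as [ɣɔmuk] and [ɣɔmugi], with a stem-final [k] ~ [g] alternation.
Compare 'road', with invariant [g] in [ʒomag] and [ʒomagi]: an analysis with underlying /g/ and a rule producing [k] in isolation would wrongly predict alternation here too.
The underlying segment must be /k/; voiceless stops become voiced between vowels, yielding [g] there.
The one attested form of 'wind', [meruk], shows underlying /meruk/. Applying the same rule between vowels gives [merugi].

[merugi]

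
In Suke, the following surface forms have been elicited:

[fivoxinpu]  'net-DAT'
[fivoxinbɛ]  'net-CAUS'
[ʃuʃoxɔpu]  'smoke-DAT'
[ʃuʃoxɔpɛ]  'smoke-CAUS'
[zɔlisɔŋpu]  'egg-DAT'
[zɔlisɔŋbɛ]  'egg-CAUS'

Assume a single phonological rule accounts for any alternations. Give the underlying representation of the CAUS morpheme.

The CAUS morpheme has two allomorphs, [-bɛ] and [-pɛ].
The DAT suffix, which begins with [p], is invariant after every stem; so [p] is not altered by any rule here.
The CAUS suffix is therefore /-bɛ/ underlyingly, with post-vocalic devoicing: voiced stops become voiceless after a vowel.

/-bɛ/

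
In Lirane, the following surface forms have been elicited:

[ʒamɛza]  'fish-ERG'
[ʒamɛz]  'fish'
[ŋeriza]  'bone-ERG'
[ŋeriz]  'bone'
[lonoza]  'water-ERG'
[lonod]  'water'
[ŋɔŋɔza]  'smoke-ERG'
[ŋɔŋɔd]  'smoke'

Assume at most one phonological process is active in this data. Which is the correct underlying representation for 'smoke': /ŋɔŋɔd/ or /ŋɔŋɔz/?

The stem for 'smoke' ends in [z] in [ŋɔŋɔza] but [d] in [ŋɔŋɔd].
But 'bone' keeps [z] in both environments ([ŋeriza], [ŋeriz]), so there is no rule changing /z/ to [d] in isolation.
The underlying segment must be /d/; voiced stops become fricatives between vowels, yielding [z] there.

/ŋɔŋɔd/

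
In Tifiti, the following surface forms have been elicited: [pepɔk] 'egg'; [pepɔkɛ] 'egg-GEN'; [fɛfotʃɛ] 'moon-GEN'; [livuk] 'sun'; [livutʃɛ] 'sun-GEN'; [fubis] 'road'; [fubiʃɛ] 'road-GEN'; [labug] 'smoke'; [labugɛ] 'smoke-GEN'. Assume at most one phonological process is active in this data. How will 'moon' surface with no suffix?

[fɛfok]

The root 'sun' surfaces as [livuk] and [livutʃɛ], with a stem-final [k] ~ [tʃ] alternation.
If /k/ were underlying and a rule turned it into [tʃ] before the GEN suffix, 'egg' would also alternate; but it has [k] in both [pepɔk] and [pepɔkɛ].
The alternation reflects depalatalization: palato-alveolar /tʃ/ and /ʃ/ become [k] and [s] when no front vowel follows. /tʃ/ is underlying.
From [fɛfotʃɛ] the stem 'moon' is /fɛfotʃ/; when no front vowel follows this yields [fɛfok].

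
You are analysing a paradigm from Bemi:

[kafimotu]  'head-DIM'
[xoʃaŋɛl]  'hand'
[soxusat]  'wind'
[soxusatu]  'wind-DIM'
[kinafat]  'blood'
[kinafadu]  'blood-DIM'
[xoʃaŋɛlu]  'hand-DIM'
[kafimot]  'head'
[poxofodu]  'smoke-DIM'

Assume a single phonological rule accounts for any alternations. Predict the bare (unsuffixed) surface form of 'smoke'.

In [kinafat] and [kinafadu] the final segment of 'blood' alternates: [t] ~ [d].
The stem 'head' ([kafimot], [kafimotu]) shows [t] unchanged in both environments, so [t] cannot be basic with [d] derived before the DIM suffix.
So /d/ is underlying, and a rule of word-final obstruent devoicing — voiced obstruents become voiceless word-finally — gives [t].
From [poxofodu] the stem 'smoke' is /poxofod/; word-finally this yields [poxofot].

[poxofot]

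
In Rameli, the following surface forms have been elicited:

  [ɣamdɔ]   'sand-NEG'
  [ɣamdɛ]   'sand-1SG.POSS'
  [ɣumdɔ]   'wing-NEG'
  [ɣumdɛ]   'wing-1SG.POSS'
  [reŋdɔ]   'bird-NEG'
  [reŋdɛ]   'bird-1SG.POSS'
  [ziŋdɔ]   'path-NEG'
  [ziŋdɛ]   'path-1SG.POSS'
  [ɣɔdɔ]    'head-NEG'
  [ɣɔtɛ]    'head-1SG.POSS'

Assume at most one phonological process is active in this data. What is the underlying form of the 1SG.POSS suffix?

/-tɛ/

The 1SG.POSS morpheme has two allomorphs, [-dɛ] and [-tɛ].
By contrast the NEG suffix keeps its initial [d] throughout — that segment must be underlying.
The 1SG.POSS suffix is therefore /-tɛ/ underlyingly, with post-nasal voicing: voiceless stops become voiced after a nasal.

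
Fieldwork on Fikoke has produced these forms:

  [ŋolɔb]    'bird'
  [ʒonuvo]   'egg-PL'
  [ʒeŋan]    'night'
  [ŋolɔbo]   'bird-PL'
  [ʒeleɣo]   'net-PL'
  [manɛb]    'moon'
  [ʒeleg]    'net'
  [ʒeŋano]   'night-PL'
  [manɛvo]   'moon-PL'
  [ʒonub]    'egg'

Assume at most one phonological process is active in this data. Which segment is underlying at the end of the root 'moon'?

'moon' shows [b] ~ [v] at the end of the stem ([manɛb] vs [manɛvo]).
The stem 'bird' ([ŋolɔb], [ŋolɔbo]) shows [b] unchanged in both environments, so [b] cannot be basic with [v] derived before the PL suffix.
The alternation reflects word-final hardening: voiced fricatives become stops word-finally. /v/ is underlying.

/v/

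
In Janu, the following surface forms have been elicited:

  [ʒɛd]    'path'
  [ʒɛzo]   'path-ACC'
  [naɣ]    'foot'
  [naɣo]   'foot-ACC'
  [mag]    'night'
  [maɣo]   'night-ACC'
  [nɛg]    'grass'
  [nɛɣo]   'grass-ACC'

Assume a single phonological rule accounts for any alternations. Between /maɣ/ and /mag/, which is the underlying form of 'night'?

/mag/

The stem for 'night' ends in [g] in [mag] but [ɣ] in [maɣo].
But 'foot' keeps [ɣ] in both environments ([naɣ], [naɣo]), so there is no rule changing /ɣ/ to [g] in isolation.
Therefore /g/ is basic and [ɣ] is derived by intervocalic spirantization (voiced stops become fricatives between vowels).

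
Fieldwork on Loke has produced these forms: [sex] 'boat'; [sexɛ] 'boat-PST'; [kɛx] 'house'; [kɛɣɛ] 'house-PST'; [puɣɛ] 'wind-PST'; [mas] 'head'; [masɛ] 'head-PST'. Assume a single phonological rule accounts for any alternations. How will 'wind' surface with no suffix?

The root 'house' surfaces as [kɛx] and [kɛɣɛ], with a stem-final [x] ~ [ɣ] alternation.
Compare 'boat', with invariant [x] in [sex] and [sexɛ]: an analysis with underlying /x/ and a rule producing [ɣ] before the PST suffix would wrongly predict alternation here too.
The underlying segment must be /ɣ/; voiced obstruents become voiceless word-finally, yielding [x] there.
From [puɣɛ] the stem 'wind' is /puɣ/; word-finally this yields [pux].

[pux]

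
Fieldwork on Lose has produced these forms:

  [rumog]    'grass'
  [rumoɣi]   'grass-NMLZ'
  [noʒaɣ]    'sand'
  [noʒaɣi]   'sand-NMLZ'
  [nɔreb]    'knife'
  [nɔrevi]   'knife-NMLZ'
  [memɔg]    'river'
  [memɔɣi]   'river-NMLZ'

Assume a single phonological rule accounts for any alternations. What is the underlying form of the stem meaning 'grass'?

/rumog/

'grass' shows [g] ~ [ɣ] at the end of the stem ([rumog] vs [rumoɣi]).
If /ɣ/ were underlying and a rule turned it into [g] in isolation, 'sand' would also alternate; but it has [ɣ] in both [noʒaɣ] and [noʒaɣi].
Therefore /g/ is basic and [ɣ] is derived by intervocalic spirantization (voiced stops become fricatives between vowels).
Hence 'grass' is /rumog/ underlyingly.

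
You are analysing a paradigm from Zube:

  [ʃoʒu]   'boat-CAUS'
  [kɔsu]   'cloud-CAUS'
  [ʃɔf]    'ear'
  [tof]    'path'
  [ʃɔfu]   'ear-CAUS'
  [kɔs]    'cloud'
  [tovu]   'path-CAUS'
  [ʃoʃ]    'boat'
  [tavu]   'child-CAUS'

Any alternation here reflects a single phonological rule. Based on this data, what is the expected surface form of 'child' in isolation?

[taf]

In [tof] and [tovu] the final segment of 'path' alternates: [f] ~ [v].
The stem 'ear' ([ʃɔf], [ʃɔfu]) shows [f] unchanged in both environments, so [f] cannot be basic with [v] derived before the CAUS suffix.
The underlying segment must be /v/; voiced obstruents become voiceless word-finally, yielding [f] there.
From [tavu] the stem 'child' is /tav/; word-finally this yields [taf].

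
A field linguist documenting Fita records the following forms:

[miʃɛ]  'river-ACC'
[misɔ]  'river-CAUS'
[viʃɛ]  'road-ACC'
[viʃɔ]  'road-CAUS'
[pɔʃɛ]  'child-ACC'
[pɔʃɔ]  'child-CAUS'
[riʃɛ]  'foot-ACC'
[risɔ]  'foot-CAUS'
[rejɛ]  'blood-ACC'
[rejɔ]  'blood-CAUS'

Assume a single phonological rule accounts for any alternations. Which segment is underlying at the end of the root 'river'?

/s/

The root 'river' surfaces as [miʃɛ] and [misɔ], with a stem-final [ʃ] ~ [s] alternation.
The stem 'road' ([viʃɛ], [viʃɔ]) shows [ʃ] unchanged in both environments, so [ʃ] cannot be basic with [s] derived before the CAUS suffix.
So /s/ is underlying, and a rule of palatalization before a front vowel — /s/ becomes palato-alveolar [ʃ] before a front vowel — gives [ʃ].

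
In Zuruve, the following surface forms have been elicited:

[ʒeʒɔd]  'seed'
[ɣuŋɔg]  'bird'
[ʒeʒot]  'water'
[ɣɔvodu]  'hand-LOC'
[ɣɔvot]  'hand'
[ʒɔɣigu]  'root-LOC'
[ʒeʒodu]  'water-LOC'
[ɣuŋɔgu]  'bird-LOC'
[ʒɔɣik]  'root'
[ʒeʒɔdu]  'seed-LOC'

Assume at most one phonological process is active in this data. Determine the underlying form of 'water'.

/ʒeʒot/

In [ʒeʒodu] and [ʒeʒot] the final segment of 'water' alternates: [d] ~ [t].
But 'seed' keeps [d] in both environments ([ʒeʒɔdu], [ʒeʒɔd]), so there is no rule changing /d/ to [t] in isolation.
The alternation reflects intervocalic voicing: voiceless stops become voiced between vowels. /t/ is underlying.
So 'water' = /ʒeʒot/.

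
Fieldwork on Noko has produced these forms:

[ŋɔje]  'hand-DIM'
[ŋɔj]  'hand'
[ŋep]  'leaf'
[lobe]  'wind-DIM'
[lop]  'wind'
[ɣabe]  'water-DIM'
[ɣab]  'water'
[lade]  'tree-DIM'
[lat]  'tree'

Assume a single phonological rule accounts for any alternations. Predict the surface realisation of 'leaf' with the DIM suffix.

[ŋebe]

The root 'wind' surfaces as [lobe] and [lop], with a stem-final [b] ~ [p] alternation.
Compare 'water', with invariant [b] in [ɣabe] and [ɣab]: an analysis with underlying /b/ and a rule producing [p] in isolation would wrongly predict alternation here too.
Therefore /p/ is basic and [b] is derived by intervocalic voicing (voiceless stops become voiced between vowels).
The one attested form of 'leaf', [ŋep], shows underlying /ŋep/. Applying the same rule between vowels gives [ŋebe].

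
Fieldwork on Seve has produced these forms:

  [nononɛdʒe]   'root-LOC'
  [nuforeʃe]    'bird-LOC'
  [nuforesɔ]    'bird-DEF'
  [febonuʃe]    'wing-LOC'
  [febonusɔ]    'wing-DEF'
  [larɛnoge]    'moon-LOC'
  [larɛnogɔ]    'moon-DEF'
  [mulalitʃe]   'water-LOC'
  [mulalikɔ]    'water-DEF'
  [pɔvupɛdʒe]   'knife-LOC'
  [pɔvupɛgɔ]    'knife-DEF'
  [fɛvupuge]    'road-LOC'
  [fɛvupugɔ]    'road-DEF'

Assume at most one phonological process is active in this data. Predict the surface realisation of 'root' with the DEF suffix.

[nononɛgɔ]

The root 'knife' surfaces as [pɔvupɛdʒe] and [pɔvupɛgɔ], with a stem-final [dʒ] ~ [g] alternation.
Compare 'road', with invariant [g] in [fɛvupuge] and [fɛvupugɔ]: an analysis with underlying /g/ and a rule producing [dʒ] before the LOC suffix would wrongly predict alternation here too.
So /dʒ/ is underlying, and a rule of depalatalization — palato-alveolar /tʃ/, /dʒ/ and /ʃ/ become [k], [g] and [s] when no front vowel follows — gives [g].
The one attested form of 'root', [nononɛdʒe], shows underlying /nononɛdʒ/. Applying the same rule when no front vowel follows gives [nononɛgɔ].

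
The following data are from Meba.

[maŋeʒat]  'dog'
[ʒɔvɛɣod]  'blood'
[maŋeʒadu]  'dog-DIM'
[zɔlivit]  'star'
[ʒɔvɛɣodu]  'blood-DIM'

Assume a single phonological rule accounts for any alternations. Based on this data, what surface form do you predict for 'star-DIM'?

The root 'dog' surfaces as [maŋeʒadu] and [maŋeʒat], with a stem-final [d] ~ [t] alternation.
If /d/ were underlying and a rule turned it into [t] in isolation, 'blood' would also alternate; but it has [d] in both [ʒɔvɛɣodu] and [ʒɔvɛɣod].
The underlying segment must be /t/; voiceless stops become voiced between vowels, yielding [d] there.
From [zɔlivit] the stem 'star' is /zɔlivit/; between vowels this yields [zɔlividu].

[zɔlividu]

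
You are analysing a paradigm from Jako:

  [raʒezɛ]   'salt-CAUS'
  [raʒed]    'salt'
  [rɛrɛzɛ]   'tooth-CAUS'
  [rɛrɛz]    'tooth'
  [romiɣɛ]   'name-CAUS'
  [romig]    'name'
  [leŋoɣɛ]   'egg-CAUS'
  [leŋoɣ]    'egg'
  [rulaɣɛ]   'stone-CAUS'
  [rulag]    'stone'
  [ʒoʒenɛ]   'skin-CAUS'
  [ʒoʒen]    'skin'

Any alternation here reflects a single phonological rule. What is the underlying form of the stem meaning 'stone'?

The root 'stone' surfaces as [rulaɣɛ] and [rulag], with a stem-final [ɣ] ~ [g] alternation.
If /ɣ/ were underlying and a rule turned it into [g] in isolation, 'egg' would also alternate; but it has [ɣ] in both [leŋoɣɛ] and [leŋoɣ].
Therefore /g/ is basic and [ɣ] is derived by intervocalic spirantization (voiced stops become fricatives between vowels).
So 'stone' = /rulag/.

/rulag/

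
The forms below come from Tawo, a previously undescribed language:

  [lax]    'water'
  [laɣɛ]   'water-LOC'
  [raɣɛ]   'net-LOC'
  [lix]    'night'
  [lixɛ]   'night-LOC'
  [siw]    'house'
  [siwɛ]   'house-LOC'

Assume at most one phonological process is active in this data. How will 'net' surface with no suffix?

[rax]

The root 'water' surfaces as [lax] and [laɣɛ], with a stem-final [x] ~ [ɣ] alternation.
But 'night' keeps [x] in both environments ([lix], [lixɛ]), so there is no rule changing /x/ to [ɣ] before the LOC suffix.
The alternation reflects word-final obstruent devoicing: voiced obstruents become voiceless word-finally. /ɣ/ is underlying.
From [raɣɛ] the stem 'net' is /raɣ/; word-finally this yields [rax].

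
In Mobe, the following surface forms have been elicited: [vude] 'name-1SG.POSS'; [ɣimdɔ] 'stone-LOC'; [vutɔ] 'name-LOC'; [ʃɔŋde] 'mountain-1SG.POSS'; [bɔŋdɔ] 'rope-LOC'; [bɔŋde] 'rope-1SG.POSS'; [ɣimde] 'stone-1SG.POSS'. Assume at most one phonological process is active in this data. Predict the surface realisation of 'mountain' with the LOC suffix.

[ʃɔŋdɔ]

The LOC morpheme has two allomorphs, [-dɔ] and [-tɔ].
By contrast the 1SG.POSS suffix keeps its initial [d] throughout — that segment must be underlying.
So the underlying form is /-tɔ/, and voiceless stops become voiced after a nasal.
After 'mountain', which ends in a nasal, the suffix surfaces as [-dɔ], giving [ʃɔŋdɔ].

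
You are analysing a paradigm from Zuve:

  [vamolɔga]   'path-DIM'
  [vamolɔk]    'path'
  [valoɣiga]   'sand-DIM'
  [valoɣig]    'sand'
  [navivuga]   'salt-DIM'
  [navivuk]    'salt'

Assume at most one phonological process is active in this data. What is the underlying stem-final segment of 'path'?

/k/

'path' shows [g] ~ [k] at the end of the stem ([vamolɔga] vs [vamolɔk]).
The stem 'sand' ([valoɣiga], [valoɣig]) shows [g] unchanged in both environments, so [g] cannot be basic with [k] derived in isolation.
The underlying segment must be /k/; voiceless stops become voiced between vowels, yielding [g] there.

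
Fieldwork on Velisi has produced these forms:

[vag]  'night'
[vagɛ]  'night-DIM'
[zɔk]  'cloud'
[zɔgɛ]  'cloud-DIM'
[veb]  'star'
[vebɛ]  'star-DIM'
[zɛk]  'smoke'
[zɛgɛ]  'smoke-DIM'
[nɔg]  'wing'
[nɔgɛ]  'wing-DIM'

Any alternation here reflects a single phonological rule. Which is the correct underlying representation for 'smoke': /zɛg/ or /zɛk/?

/zɛk/

In [zɛk] and [zɛgɛ] the final segment of 'smoke' alternates: [k] ~ [g].
The stem 'wing' ([nɔg], [nɔgɛ]) shows [g] unchanged in both environments, so [g] cannot be basic with [k] derived in isolation.
The alternation reflects intervocalic voicing: voiceless stops become voiced between vowels. /k/ is underlying.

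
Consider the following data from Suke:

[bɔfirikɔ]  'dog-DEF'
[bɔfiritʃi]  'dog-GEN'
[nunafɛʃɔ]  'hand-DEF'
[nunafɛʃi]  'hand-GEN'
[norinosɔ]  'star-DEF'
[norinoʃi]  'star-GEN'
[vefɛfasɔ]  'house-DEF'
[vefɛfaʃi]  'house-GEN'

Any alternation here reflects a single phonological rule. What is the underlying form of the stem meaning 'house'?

/vefɛfas/

'house' shows [s] ~ [ʃ] at the end of the stem ([vefɛfasɔ] vs [vefɛfaʃi]).
If /ʃ/ were underlying and a rule turned it into [s] before the DEF suffix, 'hand' would also alternate; but it has [ʃ] in both [nunafɛʃɔ] and [nunafɛʃi].
The underlying segment must be /s/; /k/ and /s/ become palato-alveolar [tʃ] and [ʃ] before a front vowel, yielding [ʃ] there.
So 'house' = /vefɛfas/.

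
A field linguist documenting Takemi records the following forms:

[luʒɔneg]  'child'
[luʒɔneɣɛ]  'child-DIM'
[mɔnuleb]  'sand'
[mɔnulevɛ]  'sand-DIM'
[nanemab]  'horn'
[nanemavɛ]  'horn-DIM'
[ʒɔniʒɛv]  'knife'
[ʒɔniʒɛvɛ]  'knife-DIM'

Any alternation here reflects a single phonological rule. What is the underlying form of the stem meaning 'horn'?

/nanemab/

'horn' shows [b] ~ [v] at the end of the stem ([nanemab] vs [nanemavɛ]).
The stem 'knife' ([ʒɔniʒɛv], [ʒɔniʒɛvɛ]) shows [v] unchanged in both environments, so [v] cannot be basic with [b] derived in isolation.
Therefore /b/ is basic and [v] is derived by intervocalic spirantization (voiced stops become fricatives between vowels).
The underlying form of 'horn' is therefore /nanemab/.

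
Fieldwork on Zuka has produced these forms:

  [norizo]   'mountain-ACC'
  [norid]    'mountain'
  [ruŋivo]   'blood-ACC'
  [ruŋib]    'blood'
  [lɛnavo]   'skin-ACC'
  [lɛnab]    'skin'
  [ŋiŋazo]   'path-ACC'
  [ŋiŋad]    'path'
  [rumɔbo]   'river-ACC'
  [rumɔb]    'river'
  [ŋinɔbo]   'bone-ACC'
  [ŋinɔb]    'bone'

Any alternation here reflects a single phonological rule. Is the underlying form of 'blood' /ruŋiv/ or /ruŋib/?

/ruŋiv/

The stem for 'blood' ends in [v] in [ruŋivo] but [b] in [ruŋib].
If /b/ were underlying and a rule turned it into [v] before the ACC suffix, 'river' would also alternate; but it has [b] in both [rumɔbo] and [rumɔb].
So /v/ is underlying, and a rule of word-final hardening — voiced fricatives become stops word-finally — gives [b].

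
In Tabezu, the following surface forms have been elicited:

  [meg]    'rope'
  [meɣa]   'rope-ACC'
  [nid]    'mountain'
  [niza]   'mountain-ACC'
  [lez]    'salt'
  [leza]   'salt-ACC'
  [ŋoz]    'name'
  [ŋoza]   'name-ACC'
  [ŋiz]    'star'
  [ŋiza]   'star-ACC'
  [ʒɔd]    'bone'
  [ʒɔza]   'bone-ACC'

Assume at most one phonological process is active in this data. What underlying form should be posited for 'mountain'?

The root 'mountain' surfaces as [nid] and [niza], with a stem-final [d] ~ [z] alternation.
Compare 'name', with invariant [z] in [ŋoz] and [ŋoza]: an analysis with underlying /z/ and a rule producing [d] in isolation would wrongly predict alternation here too.
So /d/ is underlying, and a rule of intervocalic spirantization — voiced stops become fricatives between vowels — gives [z].

/nid/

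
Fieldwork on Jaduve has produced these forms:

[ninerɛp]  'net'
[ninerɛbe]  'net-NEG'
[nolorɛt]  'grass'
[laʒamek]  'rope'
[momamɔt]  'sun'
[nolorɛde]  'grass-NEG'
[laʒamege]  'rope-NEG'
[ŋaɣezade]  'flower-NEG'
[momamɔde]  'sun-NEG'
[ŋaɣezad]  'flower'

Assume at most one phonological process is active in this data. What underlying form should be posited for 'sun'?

'sun' shows [t] ~ [d] at the end of the stem ([momamɔt] vs [momamɔde]).
But 'flower' keeps [d] in both environments ([ŋaɣezad], [ŋaɣezade]), so there is no rule changing /d/ to [t] in isolation.
The alternation reflects intervocalic voicing: voiceless stops become voiced between vowels. /t/ is underlying.

/momamɔt/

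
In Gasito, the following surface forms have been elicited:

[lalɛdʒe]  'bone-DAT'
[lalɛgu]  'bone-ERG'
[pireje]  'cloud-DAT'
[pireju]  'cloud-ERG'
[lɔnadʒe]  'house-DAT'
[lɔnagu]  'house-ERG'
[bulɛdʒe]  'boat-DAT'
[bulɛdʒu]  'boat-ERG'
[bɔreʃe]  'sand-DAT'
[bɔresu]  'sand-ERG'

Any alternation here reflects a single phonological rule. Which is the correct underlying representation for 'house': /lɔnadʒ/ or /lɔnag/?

/lɔnag/

The stem for 'house' ends in [dʒ] in [lɔnadʒe] but [g] in [lɔnagu].
If /dʒ/ were underlying and a rule turned it into [g] before the ERG suffix, 'boat' would also alternate; but it has [dʒ] in both [bulɛdʒe] and [bulɛdʒu].
Therefore /g/ is basic and [dʒ] is derived by palatalization before a front vowel (/g/ and /s/ become palato-alveolar [dʒ] and [ʃ] before a front vowel).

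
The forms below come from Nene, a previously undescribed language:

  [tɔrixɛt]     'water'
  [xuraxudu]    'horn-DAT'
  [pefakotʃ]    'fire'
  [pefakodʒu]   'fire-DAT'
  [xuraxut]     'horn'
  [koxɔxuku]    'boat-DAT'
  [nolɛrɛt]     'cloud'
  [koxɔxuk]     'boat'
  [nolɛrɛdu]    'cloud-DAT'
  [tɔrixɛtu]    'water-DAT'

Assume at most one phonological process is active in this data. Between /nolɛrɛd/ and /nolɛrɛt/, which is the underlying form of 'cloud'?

/nolɛrɛd/

The root 'cloud' surfaces as [nolɛrɛt] and [nolɛrɛdu], with a stem-final [t] ~ [d] alternation.
If /t/ were underlying and a rule turned it into [d] before the DAT suffix, 'water' would also alternate; but it has [t] in both [tɔrixɛt] and [tɔrixɛtu].
So /d/ is underlying, and a rule of word-final obstruent devoicing — voiced obstruents become voiceless word-finally — gives [t].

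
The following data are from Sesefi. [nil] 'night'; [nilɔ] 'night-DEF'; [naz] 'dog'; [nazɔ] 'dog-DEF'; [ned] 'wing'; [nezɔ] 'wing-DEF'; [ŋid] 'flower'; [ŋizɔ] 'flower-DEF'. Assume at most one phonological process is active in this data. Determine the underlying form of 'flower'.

/ŋid/

The root 'flower' surfaces as [ŋid] and [ŋizɔ], with a stem-final [d] ~ [z] alternation.
The stem 'dog' ([naz], [nazɔ]) shows [z] unchanged in both environments, so [z] cannot be basic with [d] derived in isolation.
So /d/ is underlying, and a rule of intervocalic spirantization — voiced stops become fricatives between vowels — gives [z].
So 'flower' = /ŋid/.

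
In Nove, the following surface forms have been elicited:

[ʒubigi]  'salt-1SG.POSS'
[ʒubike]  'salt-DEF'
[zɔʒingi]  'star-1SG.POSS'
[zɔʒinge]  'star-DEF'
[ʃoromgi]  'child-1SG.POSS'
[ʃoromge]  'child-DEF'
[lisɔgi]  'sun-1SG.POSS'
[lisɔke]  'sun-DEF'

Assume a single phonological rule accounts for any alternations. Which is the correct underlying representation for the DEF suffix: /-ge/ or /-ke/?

/-ke/

The DEF suffix surfaces as [-ge] and [-ke], depending on the final segment of the stem.
By contrast the 1SG.POSS suffix keeps its initial [g] throughout — that segment must be underlying.
The DEF suffix is therefore /-ke/ underlyingly, with post-nasal voicing: voiceless stops become voiced after a nasal.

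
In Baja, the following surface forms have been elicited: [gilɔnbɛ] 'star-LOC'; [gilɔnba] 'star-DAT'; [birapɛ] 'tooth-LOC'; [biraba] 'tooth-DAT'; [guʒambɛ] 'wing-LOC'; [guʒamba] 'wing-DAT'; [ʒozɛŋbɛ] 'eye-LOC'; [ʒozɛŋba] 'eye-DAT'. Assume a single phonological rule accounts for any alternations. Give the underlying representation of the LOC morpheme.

/-pɛ/

The LOC suffix surfaces as [-bɛ] and [-pɛ], depending on the final segment of the stem.
The DAT suffix, which begins with [b], is invariant after every stem; so [b] is not altered by any rule here.
So the underlying form is /-pɛ/, and voiceless stops become voiced after a nasal.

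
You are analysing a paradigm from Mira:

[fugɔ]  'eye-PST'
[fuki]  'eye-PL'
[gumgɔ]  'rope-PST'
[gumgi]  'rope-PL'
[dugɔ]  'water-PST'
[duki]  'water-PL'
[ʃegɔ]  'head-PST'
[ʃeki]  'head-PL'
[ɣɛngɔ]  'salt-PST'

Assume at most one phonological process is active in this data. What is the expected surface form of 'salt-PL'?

The PL morpheme has two allomorphs, [-gi] and [-ki].
By contrast the PST suffix keeps its initial [g] throughout — that segment must be underlying.
So the underlying form is /-ki/, and voiceless stops become voiced after a nasal.
After 'salt', which ends in a nasal, the suffix surfaces as [-gi], giving [ɣɛngi].

[ɣɛngi]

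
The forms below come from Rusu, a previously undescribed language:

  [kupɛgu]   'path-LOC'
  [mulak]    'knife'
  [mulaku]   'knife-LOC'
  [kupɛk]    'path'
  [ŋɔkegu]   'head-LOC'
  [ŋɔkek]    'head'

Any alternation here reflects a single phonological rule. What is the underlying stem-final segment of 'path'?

The stem for 'path' ends in [g] in [kupɛgu] but [k] in [kupɛk].
Compare 'knife', with invariant [k] in [mulaku] and [mulak]: an analysis with underlying /k/ and a rule producing [g] before the LOC suffix would wrongly predict alternation here too.
So /g/ is underlying, and a rule of word-final obstruent devoicing — voiced obstruents become voiceless word-finally — gives [k].

/g/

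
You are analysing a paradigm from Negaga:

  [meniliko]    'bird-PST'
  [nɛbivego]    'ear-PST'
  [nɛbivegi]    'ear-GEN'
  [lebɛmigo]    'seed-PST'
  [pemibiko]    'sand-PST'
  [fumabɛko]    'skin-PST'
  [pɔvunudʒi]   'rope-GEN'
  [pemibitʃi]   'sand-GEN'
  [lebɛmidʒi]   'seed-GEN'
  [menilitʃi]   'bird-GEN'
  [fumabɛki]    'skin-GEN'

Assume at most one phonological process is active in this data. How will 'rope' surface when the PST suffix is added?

[pɔvunugo]

'seed' shows [dʒ] ~ [g] at the end of the stem ([lebɛmidʒi] vs [lebɛmigo]).
If /g/ were underlying and a rule turned it into [dʒ] before the GEN suffix, 'ear' would also alternate; but it has [g] in both [nɛbivegi] and [nɛbivego].
The underlying segment must be /dʒ/; palato-alveolar /tʃ/ and /dʒ/ become [k] and [g] when no front vowel follows, yielding [g] there.
From [pɔvunudʒi] the stem 'rope' is /pɔvunudʒ/; when no front vowel follows this yields [pɔvunugo].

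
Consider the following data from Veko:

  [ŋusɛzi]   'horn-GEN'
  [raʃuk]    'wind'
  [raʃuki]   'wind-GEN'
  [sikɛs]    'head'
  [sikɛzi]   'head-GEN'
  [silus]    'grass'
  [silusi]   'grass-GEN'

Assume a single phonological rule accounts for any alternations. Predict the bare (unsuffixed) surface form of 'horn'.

In [sikɛs] and [sikɛzi] the final segment of 'head' alternates: [s] ~ [z].
Compare 'grass', with invariant [s] in [silus] and [silusi]: an analysis with underlying /s/ and a rule producing [z] before the GEN suffix would wrongly predict alternation here too.
The underlying segment must be /z/; voiced obstruents become voiceless word-finally, yielding [s] there.
From [ŋusɛzi] the stem 'horn' is /ŋusɛz/; word-finally this yields [ŋusɛs].

[ŋusɛs]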